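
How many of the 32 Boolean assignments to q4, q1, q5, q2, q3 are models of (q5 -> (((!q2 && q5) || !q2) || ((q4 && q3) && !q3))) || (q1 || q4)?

Initial set: {((q5 -> (((!q2 && q5) || !q2) || ((q4 && q3) && !q3))) || (q1 || q4))}.
((q5 -> (((!q2 && q5) || !q2) || ((q4 && q3) && !q3))) || (q1 || q4)): β-rule — branch into (q5 -> (((!q2 && q5) || !q2) || ((q4 && q3) && !q3)))  //  (q1 || q4).
  branch 1 (add (q5 -> (((!q2 && q5) || !q2) || ((q4 && q3) && !q3)))):
    (q5 -> (((!q2 && q5) || !q2) || ((q4 && q3) && !q3))): β-rule — branch into !q5  //  (((!q2 && q5) || !q2) || ((q4 && q3) && !q3)).
      branch 1.1 (add !q5):
        ○ open, literals {q5=F}.
      branch 1.2 (add (((!q2 && q5) || !q2) || ((q4 && q3) && !q3))):
        (((!q2 && q5) || !q2) || ((q4 && q3) && !q3)): β-rule — branch into ((!q2 && q5) || !q2)  //  ((q4 && q3) && !q3).
          branch 1.2.1 (add ((!q2 && q5) || !q2)):
            ((!q2 && q5) || !q2): β-rule — branch into (!q2 && q5)  //  !q2.
              branch 1.2.1.1 (add (!q2 && q5)):
                (!q2 && q5): α-rule — add !q2, q5.
                ○ open, literals {q2=F, q5=T}.
              branch 1.2.1.2 (add !q2):
                ○ open, literals {q2=F}.
          branch 1.2.2 (add ((q4 && q3) && !q3)):
            ((q4 && q3) && !q3): α-rule — add (q4 && q3), !q3.
            (q4 && q3): α-rule — add q4, q3.
            × closes — contains both q3 and !q3.
  branch 2 (add (q1 || q4)):
    (q1 || q4): β-rule — branch into q1  //  q4.
      branch 2.1 (add q1):
        ○ open, literals {q1=T}.
      branch 2.2 (add q4):
        ○ open, literals {q4=T}.
1 branch closed, 5 open.
Each open branch fixes some atoms; the unmentioned ones are free. Counting distinct full assignments: branch {q5=F} (q4, q1, q2, q3) contributes 16 new; branch {q2=F, q5=T} (q4, q1, q3) contributes 8 new; branch {q2=F} (q4, q1, q5, q3) contributes 0 new; branch {q1=T} (q4, q5, q2, q3) contributes 4 new; branch {q4=T} (q1, q5, q2, q3) contributes 2 new. Total: 30.

30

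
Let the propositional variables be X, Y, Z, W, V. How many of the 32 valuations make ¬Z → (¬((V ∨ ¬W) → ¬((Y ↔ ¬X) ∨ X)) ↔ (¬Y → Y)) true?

27

Initial set: {(¬Z → (¬((V ∨ ¬W) → ¬((Y ↔ ¬X) ∨ X)) ↔ (¬Y → Y)))}.
(¬Z → (¬((V ∨ ¬W) → ¬((Y ↔ ¬X) ∨ X)) ↔ (¬Y → Y))): β-rule — branch into ¬¬Z  //  (¬((V ∨ ¬W) → ¬((Y ↔ ¬X) ∨ X)) ↔ (¬Y → Y)).
  branch 1 (add ¬¬Z):
    ○ open, literals {Z=true}.
  branch 2 (add (¬((V ∨ ¬W) → ¬((Y ↔ ¬X) ∨ X)) ↔ (¬Y → Y))):
    (¬((V ∨ ¬W) → ¬((Y ↔ ¬X) ∨ X)) ↔ (¬Y → Y)): β-rule — branch into ¬((V ∨ ¬W) → ¬((Y ↔ ¬X) ∨ X)), (¬Y → Y)  //  ¬¬((V ∨ ¬W) → ¬((Y ↔ ¬X) ∨ X)), ¬(¬Y → Y).
      branch 2.1 (add ¬((V ∨ ¬W) → ¬((Y ↔ ¬X) ∨ X)), (¬Y → Y)):
        ¬((V ∨ ¬W) → ¬((Y ↔ ¬X) ∨ X)): α-rule — add (V ∨ ¬W), ¬¬((Y ↔ ¬X) ∨ X).
        (¬Y → Y): β-rule — branch into ¬¬Y  //  Y.
          branch 2.1.1 (add ¬¬Y):
            (V ∨ ¬W): β-rule — branch into V  //  ¬W.
              branch 2.1.1.1 (add V):
                ¬¬((Y ↔ ¬X) ∨ X): β-rule — branch into (Y ↔ ¬X)  //  X.
                  branch 2.1.1.1.1 (add (Y ↔ ¬X)):
                    (Y ↔ ¬X): β-rule — branch into Y, ¬X  //  ¬Y, ¬¬X.
                      branch 2.1.1.1.1.1 (add Y, ¬X):
                        ○ open, literals {V=true, X=false, Y=true}.
                      branch 2.1.1.1.1.2 (add ¬Y, ¬¬X):
                        × closes — contains both Y and ¬Y.
                  branch 2.1.1.1.2 (add X):
                    ○ open, literals {V=true, X=true, Y=true}.
              branch 2.1.1.2 (add ¬W):
                ¬¬((Y ↔ ¬X) ∨ X): β-rule — branch into (Y ↔ ¬X)  //  X.
                  branch 2.1.1.2.1 (add (Y ↔ ¬X)):
                    (Y ↔ ¬X): β-rule — branch into Y, ¬X  //  ¬Y, ¬¬X.
                      branch 2.1.1.2.1.1 (add Y, ¬X):
                        ○ open, literals {W=false, X=false, Y=true}.
                      branch 2.1.1.2.1.2 (add ¬Y, ¬¬X):
                        × closes — contains both Y and ¬Y.
                  branch 2.1.1.2.2 (add X):
                    ○ open, literals {W=false, X=true, Y=true}.
          branch 2.1.2 (add Y):
            (V ∨ ¬W): β-rule — branch into V  //  ¬W.
              branch 2.1.2.1 (add V):
                ¬¬((Y ↔ ¬X) ∨ X): β-rule — branch into (Y ↔ ¬X)  //  X.
                  branch 2.1.2.1.1 (add (Y ↔ ¬X)):
                    (Y ↔ ¬X): β-rule — branch into Y, ¬X  //  ¬Y, ¬¬X.
                      branch 2.1.2.1.1.1 (add Y, ¬X):
                        ○ open, literals {V=true, X=false, Y=true}.
                      branch 2.1.2.1.1.2 (add ¬Y, ¬¬X):
                        × closes — contains both Y and ¬Y.
                  branch 2.1.2.1.2 (add X):
                    ○ open, literals {V=true, X=true, Y=true}.
              branch 2.1.2.2 (add ¬W):
                ¬¬((Y ↔ ¬X) ∨ X): β-rule — branch into (Y ↔ ¬X)  //  X.
                  branch 2.1.2.2.1 (add (Y ↔ ¬X)):
                    (Y ↔ ¬X): β-rule — branch into Y, ¬X  //  ¬Y, ¬¬X.
                      branch 2.1.2.2.1.1 (add Y, ¬X):
                        ○ open, literals {W=false, X=false, Y=true}.
                      branch 2.1.2.2.1.2 (add ¬Y, ¬¬X):
                        × closes — contains both Y and ¬Y.
                  branch 2.1.2.2.2 (add X):
                    ○ open, literals {W=false, X=true, Y=true}.
      branch 2.2 (add ¬¬((V ∨ ¬W) → ¬((Y ↔ ¬X) ∨ X)), ¬(¬Y → Y)):
        ¬(¬Y → Y): α-rule — add ¬Y, ¬Y.
        ¬¬((V ∨ ¬W) → ¬((Y ↔ ¬X) ∨ X)): β-rule — branch into ¬(V ∨ ¬W)  //  ¬((Y ↔ ¬X) ∨ X).
          branch 2.2.1 (add ¬(V ∨ ¬W)):
            ¬(V ∨ ¬W): α-rule — add ¬V, ¬¬W.
            ○ open, literals {V=false, W=true, Y=false}.
          branch 2.2.2 (add ¬((Y ↔ ¬X) ∨ X)):
            ¬((Y ↔ ¬X) ∨ X): α-rule — add ¬(Y ↔ ¬X), ¬X.
            ¬(Y ↔ ¬X): β-rule — branch into Y, ¬¬X  //  ¬Y, ¬X.
              branch 2.2.2.1 (add Y, ¬¬X):
                × closes — contains both Y and ¬Y.
              branch 2.2.2.2 (add ¬Y, ¬X):
                ○ open, literals {X=false, Y=false}.
5 branches closed, 11 open.
Each open branch fixes some atoms; the unmentioned ones are free. Counting distinct full assignments: branch {Z=true} (X, Y, W, V) contributes 16 new; branch {V=true, X=false, Y=true} (Z, W) contributes 2 new; branch {V=true, X=true, Y=true} (Z, W) contributes 2 new; branch {W=false, X=false, Y=true} (Z, V) contributes 1 new; branch {W=false, X=true, Y=true} (Z, V) contributes 1 new; branch {V=true, X=false, Y=true} (Z, W) contributes 0 new; branch {V=true, X=true, Y=true} (Z, W) contributes 0 new; branch {W=false, X=false, Y=true} (Z, V) contributes 0 new; branch {W=false, X=true, Y=true} (Z, V) contributes 0 new; branch {V=false, W=true, Y=false} (X, Z) contributes 2 new; branch {X=false, Y=false} (Z, W, V) contributes 3 new. Total: 27.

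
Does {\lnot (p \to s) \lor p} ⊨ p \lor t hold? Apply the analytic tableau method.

Initial set: {T (\lnot (p \to s) \lor p); F (p \lor t)}.
F (p \lor t): α-rule — add F p, F t.
T (\lnot (p \to s) \lor p): β-rule — branch into T \lnot (p \to s)  //  T p.
  branch 1 (add T \lnot (p \to s)):
    T \lnot (p \to s): α-rule — add T p, F s.
    × closes — contains both p and \lnot p.
  branch 2 (add T p):
    × closes — contains both p and \lnot p.
All 2 branches close.
Every branch closed, so the premises entail the conclusion.

Yes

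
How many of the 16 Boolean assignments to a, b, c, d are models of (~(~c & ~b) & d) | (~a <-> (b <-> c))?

11

Initial set: {T ((~(~c & ~b) & d) | (~a <-> (b <-> c)))}.
T ((~(~c & ~b) & d) | (~a <-> (b <-> c))): β-rule — branch into T (~(~c & ~b) & d)  //  T (~a <-> (b <-> c)).
  branch 1 (add T (~(~c & ~b) & d)):
    T (~(~c & ~b) & d): α-rule — add T ~(~c & ~b), T d.
    T ~(~c & ~b): β-rule — branch into F ~c  //  F ~b.
      branch 1.1 (add F ~c):
        ○ open, literals {c=true, d=true}.
      branch 1.2 (add F ~b):
        ○ open, literals {b=true, d=true}.
  branch 2 (add T (~a <-> (b <-> c))):
    T (~a <-> (b <-> c)): β-rule — branch into T ~a, T (b <-> c)  //  F ~a, F (b <-> c).
      branch 2.1 (add T ~a, T (b <-> c)):
        T (b <-> c): β-rule — branch into T b, T c  //  F b, F c.
          branch 2.1.1 (add T b, T c):
            ○ open, literals {a=false, b=true, c=true}.
          branch 2.1.2 (add F b, F c):
            ○ open, literals {a=false, b=false, c=false}.
      branch 2.2 (add F ~a, F (b <-> c)):
        F (b <-> c): β-rule — branch into T b, F c  //  F b, T c.
          branch 2.2.1 (add T b, F c):
            ○ open, literals {a=true, b=true, c=false}.
          branch 2.2.2 (add F b, T c):
            ○ open, literals {a=true, b=false, c=true}.
0 branches closed, 6 open.
Each open branch fixes some atoms; the unmentioned ones are free. Counting distinct full assignments: branch {c=true, d=true} (a, b) contributes 4 new; branch {b=true, d=true} (a, c) contributes 2 new; branch {a=false, b=true, c=true} (d) contributes 1 new; branch {a=false, b=false, c=false} (d) contributes 2 new; branch {a=true, b=true, c=false} (d) contributes 1 new; branch {a=true, b=false, c=true} (d) contributes 1 new. Total: 11.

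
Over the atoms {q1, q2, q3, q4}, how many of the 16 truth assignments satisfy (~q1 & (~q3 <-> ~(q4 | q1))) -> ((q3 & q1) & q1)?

12

Initial set: {((~q1 & (~q3 <-> ~(q4 | q1))) -> ((q3 & q1) & q1))}.
((~q1 & (~q3 <-> ~(q4 | q1))) -> ((q3 & q1) & q1)): β-rule — branch into ~(~q1 & (~q3 <-> ~(q4 | q1)))  //  ((q3 & q1) & q1).
  branch 1 (add ~(~q1 & (~q3 <-> ~(q4 | q1)))):
    ~(~q1 & (~q3 <-> ~(q4 | q1))): β-rule — branch into ~~q1  //  ~(~q3 <-> ~(q4 | q1)).
      branch 1.1 (add ~~q1):
        ○ open, literals {q1=true}.
      branch 1.2 (add ~(~q3 <-> ~(q4 | q1))):
        ~(~q3 <-> ~(q4 | q1)): β-rule — branch into ~q3, ~~(q4 | q1)  //  ~~q3, ~(q4 | q1).
          branch 1.2.1 (add ~q3, ~~(q4 | q1)):
            ~~(q4 | q1): β-rule — branch into q4  //  q1.
              branch 1.2.1.1 (add q4):
                ○ open, literals {q3=false, q4=true}.
              branch 1.2.1.2 (add q1):
                ○ open, literals {q1=true, q3=false}.
          branch 1.2.2 (add ~~q3, ~(q4 | q1)):
            ~(q4 | q1): α-rule — add ~q4, ~q1.
            ○ open, literals {q1=false, q3=true, q4=false}.
  branch 2 (add ((q3 & q1) & q1)):
    ((q3 & q1) & q1): α-rule — add (q3 & q1), q1.
    (q3 & q1): α-rule — add q3, q1.
    ○ open, literals {q1=true, q3=true}.
0 branches closed, 5 open.
Each open branch fixes some atoms; the unmentioned ones are free. Counting distinct full assignments: branch {q1=true} (q2, q3, q4) contributes 8 new; branch {q3=false, q4=true} (q1, q2) contributes 2 new; branch {q1=true, q3=false} (q2, q4) contributes 0 new; branch {q1=false, q3=true, q4=false} (q2) contributes 2 new; branch {q1=true, q3=true} (q2, q4) contributes 0 new. Total: 12.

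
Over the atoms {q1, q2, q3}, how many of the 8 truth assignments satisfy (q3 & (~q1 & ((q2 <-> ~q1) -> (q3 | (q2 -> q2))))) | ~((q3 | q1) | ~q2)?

Initial set: {((q3 & (~q1 & ((q2 <-> ~q1) -> (q3 | (q2 -> q2))))) | ~((q3 | q1) | ~q2))}.
((q3 & (~q1 & ((q2 <-> ~q1) -> (q3 | (q2 -> q2))))) | ~((q3 | q1) | ~q2)): β-rule — branch into (q3 & (~q1 & ((q2 <-> ~q1) -> (q3 | (q2 -> q2)))))  //  ~((q3 | q1) | ~q2).
  branch 1 (add (q3 & (~q1 & ((q2 <-> ~q1) -> (q3 | (q2 -> q2)))))):
    (q3 & (~q1 & ((q2 <-> ~q1) -> (q3 | (q2 -> q2))))): α-rule — add q3, (~q1 & ((q2 <-> ~q1) -> (q3 | (q2 -> q2)))).
    (~q1 & ((q2 <-> ~q1) -> (q3 | (q2 -> q2)))): α-rule — add ~q1, ((q2 <-> ~q1) -> (q3 | (q2 -> q2))).
    ((q2 <-> ~q1) -> (q3 | (q2 -> q2))): β-rule — branch into ~(q2 <-> ~q1)  //  (q3 | (q2 -> q2)).
      branch 1.1 (add ~(q2 <-> ~q1)):
        ~(q2 <-> ~q1): β-rule — branch into q2, ~~q1  //  ~q2, ~q1.
          branch 1.1.1 (add q2, ~~q1):
            × closes — contains both q1 and ~q1.
          branch 1.1.2 (add ~q2, ~q1):
            ○ open, literals {q1=F, q2=F, q3=T}.
      branch 1.2 (add (q3 | (q2 -> q2))):
        (q3 | (q2 -> q2)): β-rule — branch into q3  //  (q2 -> q2).
          branch 1.2.1 (add q3):
            ○ open, literals {q1=F, q3=T}.
          branch 1.2.2 (add (q2 -> q2)):
            (q2 -> q2): β-rule — branch into ~q2  //  q2.
              branch 1.2.2.1 (add ~q2):
                ○ open, literals {q1=F, q2=F, q3=T}.
              branch 1.2.2.2 (add q2):
                ○ open, literals {q1=F, q2=T, q3=T}.
  branch 2 (add ~((q3 | q1) | ~q2)):
    ~((q3 | q1) | ~q2): α-rule — add ~(q3 | q1), ~~q2.
    ~(q3 | q1): α-rule — add ~q3, ~q1.
    ○ open, literals {q1=F, q2=T, q3=F}.
1 branch closed, 5 open.
Each open branch fixes some atoms; the unmentioned ones are free. Counting distinct full assignments: branch {q1=F, q2=F, q3=T} (none free) contributes 1 new; branch {q1=F, q3=T} (q2) contributes 1 new; branch {q1=F, q2=F, q3=T} (none free) contributes 0 new; branch {q1=F, q2=T, q3=T} (none free) contributes 0 new; branch {q1=F, q2=T, q3=F} (none free) contributes 1 new. Total: 3.

3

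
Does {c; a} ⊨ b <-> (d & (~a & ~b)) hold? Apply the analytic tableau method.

Initial set: {c; a; ~(b <-> (d & (~a & ~b)))}.
~(b <-> (d & (~a & ~b))): β-rule — branch into b, ~(d & (~a & ~b))  //  ~b, (d & (~a & ~b)).
  branch 1 (add b, ~(d & (~a & ~b))):
    ~(d & (~a & ~b)): β-rule — branch into ~d  //  ~(~a & ~b).
      branch 1.1 (add ~d):
        ○ open, literals {a=T, b=T, c=T, d=F}.
      branch 1.2 (add ~(~a & ~b)):
        ~(~a & ~b): β-rule — branch into ~~a  //  ~~b.
          branch 1.2.1 (add ~~a):
            ○ open, literals {a=T, b=T, c=T}.
          branch 1.2.2 (add ~~b):
            ○ open, literals {a=T, b=T, c=T}.
  branch 2 (add ~b, (d & (~a & ~b))):
    (d & (~a & ~b)): α-rule — add d, (~a & ~b).
    (~a & ~b): α-rule — add ~a, ~b.
    × closes — contains both a and ~a.
1 branch closed, 3 open.
An open branch gives a countermodel: a=T, b=T, c=T, d=F (unmentioned atoms arbitrary); the premises hold there but the conclusion fails.

No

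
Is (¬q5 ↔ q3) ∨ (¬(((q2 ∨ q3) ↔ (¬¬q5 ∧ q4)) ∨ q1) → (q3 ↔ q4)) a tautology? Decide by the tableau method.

Assume the negation and expand:
Initial set: {¬((¬q5 ↔ q3) ∨ (¬(((q2 ∨ q3) ↔ (¬¬q5 ∧ q4)) ∨ q1) → (q3 ↔ q4)))}.
¬((¬q5 ↔ q3) ∨ (¬(((q2 ∨ q3) ↔ (¬¬q5 ∧ q4)) ∨ q1) → (q3 ↔ q4))): α-rule — add ¬(¬q5 ↔ q3), ¬(¬(((q2 ∨ q3) ↔ (¬¬q5 ∧ q4)) ∨ q1) → (q3 ↔ q4)).
¬(¬(((q2 ∨ q3) ↔ (¬¬q5 ∧ q4)) ∨ q1) → (q3 ↔ q4)): α-rule — add ¬(((q2 ∨ q3) ↔ (¬¬q5 ∧ q4)) ∨ q1), ¬(q3 ↔ q4).
¬(((q2 ∨ q3) ↔ (¬¬q5 ∧ q4)) ∨ q1): α-rule — add ¬((q2 ∨ q3) ↔ (¬¬q5 ∧ q4)), ¬q1.
¬(¬q5 ↔ q3): β-rule — branch into ¬q5, ¬q3  //  ¬¬q5, q3.
  branch 1 (add ¬q5, ¬q3):
    ¬(q3 ↔ q4): β-rule — branch into q3, ¬q4  //  ¬q3, q4.
      branch 1.1 (add q3, ¬q4):
        × closes — contains both q3 and ¬q3.
      branch 1.2 (add ¬q3, q4):
        ¬((q2 ∨ q3) ↔ (¬¬q5 ∧ q4)): β-rule — branch into (q2 ∨ q3), ¬(¬¬q5 ∧ q4)  //  ¬(q2 ∨ q3), (¬¬q5 ∧ q4).
          branch 1.2.1 (add (q2 ∨ q3), ¬(¬¬q5 ∧ q4)):
            (q2 ∨ q3): β-rule — branch into q2  //  q3.
              branch 1.2.1.1 (add q2):
                ¬(¬¬q5 ∧ q4): β-rule — branch into ¬¬¬q5  //  ¬q4.
                  branch 1.2.1.1.1 (add ¬¬¬q5):
                    ¬¬¬q5: drop double negation, giving ¬q5.
                    ○ open, literals {q1=F, q2=T, q3=F, q4=T, q5=F}.
                  branch 1.2.1.1.2 (add ¬q4):
                    × closes — contains both q4 and ¬q4.
              branch 1.2.1.2 (add q3):
                × closes — contains both q3 and ¬q3.
          branch 1.2.2 (add ¬(q2 ∨ q3), (¬¬q5 ∧ q4)):
            ¬(q2 ∨ q3): α-rule — add ¬q2, ¬q3.
            (¬¬q5 ∧ q4): α-rule — add ¬¬q5, q4.
            ¬¬q5: drop double negation, giving q5.
            × closes — contains both q5 and ¬q5.
  branch 2 (add ¬¬q5, q3):
    ¬(q3 ↔ q4): β-rule — branch into q3, ¬q4  //  ¬q3, q4.
      branch 2.1 (add q3, ¬q4):
        ¬((q2 ∨ q3) ↔ (¬¬q5 ∧ q4)): β-rule — branch into (q2 ∨ q3), ¬(¬¬q5 ∧ q4)  //  ¬(q2 ∨ q3), (¬¬q5 ∧ q4).
          branch 2.1.1 (add (q2 ∨ q3), ¬(¬¬q5 ∧ q4)):
            (q2 ∨ q3): β-rule — branch into q2  //  q3.
              branch 2.1.1.1 (add q2):
                ¬(¬¬q5 ∧ q4): β-rule — branch into ¬¬¬q5  //  ¬q4.
                  branch 2.1.1.1.1 (add ¬¬¬q5):
                    ¬¬¬q5: drop double negation, giving ¬q5.
                    × closes — contains both q5 and ¬q5.
                  branch 2.1.1.1.2 (add ¬q4):
                    ○ open, literals {q1=F, q2=T, q3=T, q4=F, q5=T}.
              branch 2.1.1.2 (add q3):
                ¬(¬¬q5 ∧ q4): β-rule — branch into ¬¬¬q5  //  ¬q4.
                  branch 2.1.1.2.1 (add ¬¬¬q5):
                    ¬¬¬q5: drop double negation, giving ¬q5.
                    × closes — contains both q5 and ¬q5.
                  branch 2.1.1.2.2 (add ¬q4):
                    ○ open, literals {q1=F, q3=T, q4=F, q5=T}.
          branch 2.1.2 (add ¬(q2 ∨ q3), (¬¬q5 ∧ q4)):
            ¬(q2 ∨ q3): α-rule — add ¬q2, ¬q3.
            × closes — contains both q3 and ¬q3.
      branch 2.2 (add ¬q3, q4):
        × closes — contains both q3 and ¬q3.
8 branches closed, 3 open.
An open branch gives a countermodel: q1=F, q2=T, q3=F, q4=T, q5=F (unmentioned atoms arbitrary); under it the original formula is false.

Not valid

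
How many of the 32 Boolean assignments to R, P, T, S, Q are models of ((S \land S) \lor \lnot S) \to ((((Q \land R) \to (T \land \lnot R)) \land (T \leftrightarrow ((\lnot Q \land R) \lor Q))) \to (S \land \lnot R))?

24

Initial set: {(((S \land S) \lor \lnot S) \to ((((Q \land R) \to (T \land \lnot R)) \land (T \leftrightarrow ((\lnot Q \land R) \lor Q))) \to (S \land \lnot R)))}.
(((S \land S) \lor \lnot S) \to ((((Q \land R) \to (T \land \lnot R)) \land (T \leftrightarrow ((\lnot Q \land R) \lor Q))) \to (S \land \lnot R))): β-rule — branch into \lnot ((S \land S) \lor \lnot S)  //  ((((Q \land R) \to (T \land \lnot R)) \land (T \leftrightarrow ((\lnot Q \land R) \lor Q))) \to (S \land \lnot R)).
  branch 1 (add \lnot ((S \land S) \lor \lnot S)):
    \lnot ((S \land S) \lor \lnot S): α-rule — add \lnot (S \land S), \lnot \lnot S.
    \lnot (S \land S): β-rule — branch into \lnot S  //  \lnot S.
      branch 1.1 (add \lnot S):
        × closes — contains both S and \lnot S.
      branch 1.2 (add \lnot S):
        × closes — contains both S and \lnot S.
  branch 2 (add ((((Q \land R) \to (T \land \lnot R)) \land (T \leftrightarrow ((\lnot Q \land R) \lor Q))) \to (S \land \lnot R))):
    ((((Q \land R) \to (T \land \lnot R)) \land (T \leftrightarrow ((\lnot Q \land R) \lor Q))) \to (S \land \lnot R)): β-rule — branch into \lnot (((Q \land R) \to (T \land \lnot R)) \land (T \leftrightarrow ((\lnot Q \land R) \lor Q)))  //  (S \land \lnot R).
      branch 2.1 (add \lnot (((Q \land R) \to (T \land \lnot R)) \land (T \leftrightarrow ((\lnot Q \land R) \lor Q)))):
        \lnot (((Q \land R) \to (T \land \lnot R)) \land (T \leftrightarrow ((\lnot Q \land R) \lor Q))): β-rule — branch into \lnot ((Q \land R) \to (T \land \lnot R))  //  \lnot (T \leftrightarrow ((\lnot Q \land R) \lor Q)).
          branch 2.1.1 (add \lnot ((Q \land R) \to (T \land \lnot R))):
            \lnot ((Q \land R) \to (T \land \lnot R)): α-rule — add (Q \land R), \lnot (T \land \lnot R).
            (Q \land R): α-rule — add Q, R.
            \lnot (T \land \lnot R): β-rule — branch into \lnot T  //  \lnot \lnot R.
              branch 2.1.1.1 (add \lnot T):
                ○ open, literals {Q=true, R=true, T=false}.
              branch 2.1.1.2 (add \lnot \lnot R):
                ○ open, literals {Q=true, R=true}.
          branch 2.1.2 (add \lnot (T \leftrightarrow ((\lnot Q \land R) \lor Q))):
            \lnot (T \leftrightarrow ((\lnot Q \land R) \lor Q)): β-rule — branch into T, \lnot ((\lnot Q \land R) \lor Q)  //  \lnot T, ((\lnot Q \land R) \lor Q).
              branch 2.1.2.1 (add T, \lnot ((\lnot Q \land R) \lor Q)):
                \lnot ((\lnot Q \land R) \lor Q): α-rule — add \lnot (\lnot Q \land R), \lnot Q.
                \lnot (\lnot Q \land R): β-rule — branch into \lnot \lnot Q  //  \lnot R.
                  branch 2.1.2.1.1 (add \lnot \lnot Q):
                    × closes — contains both Q and \lnot Q.
                  branch 2.1.2.1.2 (add \lnot R):
                    ○ open, literals {Q=false, R=false, T=true}.
              branch 2.1.2.2 (add \lnot T, ((\lnot Q \land R) \lor Q)):
                ((\lnot Q \land R) \lor Q): β-rule — branch into (\lnot Q \land R)  //  Q.
                  branch 2.1.2.2.1 (add (\lnot Q \land R)):
                    (\lnot Q \land R): α-rule — add \lnot Q, R.
                    ○ open, literals {Q=false, R=true, T=false}.
                  branch 2.1.2.2.2 (add Q):
                    ○ open, literals {Q=true, T=false}.
      branch 2.2 (add (S \land \lnot R)):
        (S \land \lnot R): α-rule — add S, \lnot R.
        ○ open, literals {R=false, S=true}.
3 branches closed, 6 open.
Each open branch fixes some atoms; the unmentioned ones are free. Counting distinct full assignments: branch {Q=true, R=true, T=false} (P, S) contributes 4 new; branch {Q=true, R=true} (P, T, S) contributes 4 new; branch {Q=false, R=false, T=true} (P, S) contributes 4 new; branch {Q=false, R=true, T=false} (P, S) contributes 4 new; branch {Q=true, T=false} (R, P, S) contributes 4 new; branch {R=false, S=true} (P, T, Q) contributes 4 new. Total: 24.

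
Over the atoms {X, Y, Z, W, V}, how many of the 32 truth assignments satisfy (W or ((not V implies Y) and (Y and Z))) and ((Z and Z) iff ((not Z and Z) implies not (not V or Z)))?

12

Initial set: {((W or ((not V implies Y) and (Y and Z))) and ((Z and Z) iff ((not Z and Z) implies not (not V or Z))))}.
((W or ((not V implies Y) and (Y and Z))) and ((Z and Z) iff ((not Z and Z) implies not (not V or Z)))): α-rule — add (W or ((not V implies Y) and (Y and Z))), ((Z and Z) iff ((not Z and Z) implies not (not V or Z))).
(W or ((not V implies Y) and (Y and Z))): β-rule — branch into W  //  ((not V implies Y) and (Y and Z)).
  branch 1 (add W):
    ((Z and Z) iff ((not Z and Z) implies not (not V or Z))): β-rule — branch into (Z and Z), ((not Z and Z) implies not (not V or Z))  //  not (Z and Z), not ((not Z and Z) implies not (not V or Z)).
      branch 1.1 (add (Z and Z), ((not Z and Z) implies not (not V or Z))):
        (Z and Z): α-rule — add Z, Z.
        ((not Z and Z) implies not (not V or Z)): β-rule — branch into not (not Z and Z)  //  not (not V or Z).
          branch 1.1.1 (add not (not Z and Z)):
            not (not Z and Z): β-rule — branch into not not Z  //  not Z.
              branch 1.1.1.1 (add not not Z):
                ○ open, literals {W=T, Z=T}.
              branch 1.1.1.2 (add not Z):
                × closes — contains both Z and not Z.
          branch 1.1.2 (add not (not V or Z)):
            not (not V or Z): α-rule — add not not V, not Z.
            × closes — contains both Z and not Z.
      branch 1.2 (add not (Z and Z), not ((not Z and Z) implies not (not V or Z))):
        not ((not Z and Z) implies not (not V or Z)): α-rule — add (not Z and Z), not not (not V or Z).
        (not Z and Z): α-rule — add not Z, Z.
        × closes — contains both Z and not Z.
  branch 2 (add ((not V implies Y) and (Y and Z))):
    ((not V implies Y) and (Y and Z)): α-rule — add (not V implies Y), (Y and Z).
    (Y and Z): α-rule — add Y, Z.
    ((Z and Z) iff ((not Z and Z) implies not (not V or Z))): β-rule — branch into (Z and Z), ((not Z and Z) implies not (not V or Z))  //  not (Z and Z), not ((not Z and Z) implies not (not V or Z)).
      branch 2.1 (add (Z and Z), ((not Z and Z) implies not (not V or Z))):
        (Z and Z): α-rule — add Z, Z.
        (not V implies Y): β-rule — branch into not not V  //  Y.
          branch 2.1.1 (add not not V):
            ((not Z and Z) implies not (not V or Z)): β-rule — branch into not (not Z and Z)  //  not (not V or Z).
              branch 2.1.1.1 (add not (not Z and Z)):
                not (not Z and Z): β-rule — branch into not not Z  //  not Z.
                  branch 2.1.1.1.1 (add not not Z):
                    ○ open, literals {V=T, Y=T, Z=T}.
                  branch 2.1.1.1.2 (add not Z):
                    × closes — contains both Z and not Z.
              branch 2.1.1.2 (add not (not V or Z)):
                not (not V or Z): α-rule — add not not V, not Z.
                × closes — contains both Z and not Z.
          branch 2.1.2 (add Y):
            ((not Z and Z) implies not (not V or Z)): β-rule — branch into not (not Z and Z)  //  not (not V or Z).
              branch 2.1.2.1 (add not (not Z and Z)):
                not (not Z and Z): β-rule — branch into not not Z  //  not Z.
                  branch 2.1.2.1.1 (add not not Z):
                    ○ open, literals {Y=T, Z=T}.
                  branch 2.1.2.1.2 (add not Z):
                    × closes — contains both Z and not Z.
              branch 2.1.2.2 (add not (not V or Z)):
                not (not V or Z): α-rule — add not not V, not Z.
                × closes — contains both Z and not Z.
      branch 2.2 (add not (Z and Z), not ((not Z and Z) implies not (not V or Z))):
        not ((not Z and Z) implies not (not V or Z)): α-rule — add (not Z and Z), not not (not V or Z).
        (not Z and Z): α-rule — add not Z, Z.
        × closes — contains both Z and not Z.
8 branches closed, 3 open.
Each open branch fixes some atoms; the unmentioned ones are free. Counting distinct full assignments: branch {W=T, Z=T} (X, Y, V) contributes 8 new; branch {V=T, Y=T, Z=T} (X, W) contributes 2 new; branch {Y=T, Z=T} (X, W, V) contributes 2 new. Total: 12.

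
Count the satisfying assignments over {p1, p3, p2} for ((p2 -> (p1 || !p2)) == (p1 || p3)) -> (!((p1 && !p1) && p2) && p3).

5

Initial set: {T (((p2 -> (p1 || !p2)) == (p1 || p3)) -> (!((p1 && !p1) && p2) && p3))}.
T (((p2 -> (p1 || !p2)) == (p1 || p3)) -> (!((p1 && !p1) && p2) && p3)): β-rule — branch into F ((p2 -> (p1 || !p2)) == (p1 || p3))  //  T (!((p1 && !p1) && p2) && p3).
  branch 1 (add F ((p2 -> (p1 || !p2)) == (p1 || p3))):
    F ((p2 -> (p1 || !p2)) == (p1 || p3)): β-rule — branch into T (p2 -> (p1 || !p2)), F (p1 || p3)  //  F (p2 -> (p1 || !p2)), T (p1 || p3).
      branch 1.1 (add T (p2 -> (p1 || !p2)), F (p1 || p3)):
        F (p1 || p3): α-rule — add F p1, F p3.
        T (p2 -> (p1 || !p2)): β-rule — branch into F p2  //  T (p1 || !p2).
          branch 1.1.1 (add F p2):
            ○ open, literals {p1=0, p2=0, p3=0}.
          branch 1.1.2 (add T (p1 || !p2)):
            T (p1 || !p2): β-rule — branch into T p1  //  T !p2.
              branch 1.1.2.1 (add T p1):
                × closes — contains both p1 and !p1.
              branch 1.1.2.2 (add T !p2):
                ○ open, literals {p1=0, p2=0, p3=0}.
      branch 1.2 (add F (p2 -> (p1 || !p2)), T (p1 || p3)):
        F (p2 -> (p1 || !p2)): α-rule — add T p2, F (p1 || !p2).
        F (p1 || !p2): α-rule — add F p1, F !p2.
        T (p1 || p3): β-rule — branch into T p1  //  T p3.
          branch 1.2.1 (add T p1):
            × closes — contains both p1 and !p1.
          branch 1.2.2 (add T p3):
            ○ open, literals {p1=0, p2=1, p3=1}.
  branch 2 (add T (!((p1 && !p1) && p2) && p3)):
    T (!((p1 && !p1) && p2) && p3): α-rule — add T !((p1 && !p1) && p2), T p3.
    T !((p1 && !p1) && p2): β-rule — branch into F (p1 && !p1)  //  F p2.
      branch 2.1 (add F (p1 && !p1)):
        F (p1 && !p1): β-rule — branch into F p1  //  F !p1.
          branch 2.1.1 (add F p1):
            ○ open, literals {p1=0, p3=1}.
          branch 2.1.2 (add F !p1):
            ○ open, literals {p1=1, p3=1}.
      branch 2.2 (add F p2):
        ○ open, literals {p2=0, p3=1}.
2 branches closed, 6 open.
Each open branch fixes some atoms; the unmentioned ones are free. Counting distinct full assignments: branch {p1=0, p2=0, p3=0} (none free) contributes 1 new; branch {p1=0, p2=0, p3=0} (none free) contributes 0 new; branch {p1=0, p2=1, p3=1} (none free) contributes 1 new; branch {p1=0, p3=1} (p2) contributes 1 new; branch {p1=1, p3=1} (p2) contributes 2 new; branch {p2=0, p3=1} (p1) contributes 0 new. Total: 5.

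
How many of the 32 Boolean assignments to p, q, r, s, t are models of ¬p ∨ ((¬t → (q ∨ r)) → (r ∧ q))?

22

Initial set: {(¬p ∨ ((¬t → (q ∨ r)) → (r ∧ q)))}.
(¬p ∨ ((¬t → (q ∨ r)) → (r ∧ q))): β-rule — branch into ¬p  //  ((¬t → (q ∨ r)) → (r ∧ q)).
  branch 1 (add ¬p):
    ○ open, literals {p=F}.
  branch 2 (add ((¬t → (q ∨ r)) → (r ∧ q))):
    ((¬t → (q ∨ r)) → (r ∧ q)): β-rule — branch into ¬(¬t → (q ∨ r))  //  (r ∧ q).
      branch 2.1 (add ¬(¬t → (q ∨ r))):
        ¬(¬t → (q ∨ r)): α-rule — add ¬t, ¬(q ∨ r).
        ¬(q ∨ r): α-rule — add ¬q, ¬r.
        ○ open, literals {q=F, r=F, t=F}.
      branch 2.2 (add (r ∧ q)):
        (r ∧ q): α-rule — add r, q.
        ○ open, literals {q=T, r=T}.
0 branches closed, 3 open.
Each open branch fixes some atoms; the unmentioned ones are free. Counting distinct full assignments: branch {p=F} (q, r, s, t) contributes 16 new; branch {q=F, r=F, t=F} (p, s) contributes 2 new; branch {q=T, r=T} (p, s, t) contributes 4 new. Total: 22.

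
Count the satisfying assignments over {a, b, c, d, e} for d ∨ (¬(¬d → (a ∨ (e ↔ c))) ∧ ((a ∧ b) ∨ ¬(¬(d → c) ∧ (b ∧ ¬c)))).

Initial set: {(d ∨ (¬(¬d → (a ∨ (e ↔ c))) ∧ ((a ∧ b) ∨ ¬(¬(d → c) ∧ (b ∧ ¬c)))))}.
(d ∨ (¬(¬d → (a ∨ (e ↔ c))) ∧ ((a ∧ b) ∨ ¬(¬(d → c) ∧ (b ∧ ¬c))))): β-rule — branch into d  //  (¬(¬d → (a ∨ (e ↔ c))) ∧ ((a ∧ b) ∨ ¬(¬(d → c) ∧ (b ∧ ¬c)))).
  branch 1 (add d):
    ○ open, literals {d=true}.
  branch 2 (add (¬(¬d → (a ∨ (e ↔ c))) ∧ ((a ∧ b) ∨ ¬(¬(d → c) ∧ (b ∧ ¬c))))):
    (¬(¬d → (a ∨ (e ↔ c))) ∧ ((a ∧ b) ∨ ¬(¬(d → c) ∧ (b ∧ ¬c)))): α-rule — add ¬(¬d → (a ∨ (e ↔ c))), ((a ∧ b) ∨ ¬(¬(d → c) ∧ (b ∧ ¬c))).
    ¬(¬d → (a ∨ (e ↔ c))): α-rule — add ¬d, ¬(a ∨ (e ↔ c)).
    ¬(a ∨ (e ↔ c)): α-rule — add ¬a, ¬(e ↔ c).
    ((a ∧ b) ∨ ¬(¬(d → c) ∧ (b ∧ ¬c))): β-rule — branch into (a ∧ b)  //  ¬(¬(d → c) ∧ (b ∧ ¬c)).
      branch 2.1 (add (a ∧ b)):
        (a ∧ b): α-rule — add a, b.
        × closes — contains both a and ¬a.
      branch 2.2 (add ¬(¬(d → c) ∧ (b ∧ ¬c))):
        ¬(e ↔ c): β-rule — branch into e, ¬c  //  ¬e, c.
          branch 2.2.1 (add e, ¬c):
            ¬(¬(d → c) ∧ (b ∧ ¬c)): β-rule — branch into ¬¬(d → c)  //  ¬(b ∧ ¬c).
              branch 2.2.1.1 (add ¬¬(d → c)):
                ¬¬(d → c): β-rule — branch into ¬d  //  c.
                  branch 2.2.1.1.1 (add ¬d):
                    ○ open, literals {a=false, c=false, d=false, e=true}.
                  branch 2.2.1.1.2 (add c):
                    × closes — contains both c and ¬c.
              branch 2.2.1.2 (add ¬(b ∧ ¬c)):
                ¬(b ∧ ¬c): β-rule — branch into ¬b  //  ¬¬c.
                  branch 2.2.1.2.1 (add ¬b):
                    ○ open, literals {a=false, b=false, c=false, d=false, e=true}.
                  branch 2.2.1.2.2 (add ¬¬c):
                    × closes — contains both c and ¬c.
          branch 2.2.2 (add ¬e, c):
            ¬(¬(d → c) ∧ (b ∧ ¬c)): β-rule — branch into ¬¬(d → c)  //  ¬(b ∧ ¬c).
              branch 2.2.2.1 (add ¬¬(d → c)):
                ¬¬(d → c): β-rule — branch into ¬d  //  c.
                  branch 2.2.2.1.1 (add ¬d):
                    ○ open, literals {a=false, c=true, d=false, e=false}.
                  branch 2.2.2.1.2 (add c):
                    ○ open, literals {a=false, c=true, d=false, e=false}.
              branch 2.2.2.2 (add ¬(b ∧ ¬c)):
                ¬(b ∧ ¬c): β-rule — branch into ¬b  //  ¬¬c.
                  branch 2.2.2.2.1 (add ¬b):
                    ○ open, literals {a=false, b=false, c=true, d=false, e=false}.
                  branch 2.2.2.2.2 (add ¬¬c):
                    ○ open, literals {a=false, c=true, d=false, e=false}.
3 branches closed, 7 open.
Each open branch fixes some atoms; the unmentioned ones are free. Counting distinct full assignments: branch {d=true} (a, b, c, e) contributes 16 new; branch {a=false, c=false, d=false, e=true} (b) contributes 2 new; branch {a=false, b=false, c=false, d=false, e=true} (none free) contributes 0 new; branch {a=false, c=true, d=false, e=false} (b) contributes 2 new; branch {a=false, c=true, d=false, e=false} (b) contributes 0 new; branch {a=false, b=false, c=true, d=false, e=false} (none free) contributes 0 new; branch {a=false, c=true, d=false, e=false} (b) contributes 0 new. Total: 20.

20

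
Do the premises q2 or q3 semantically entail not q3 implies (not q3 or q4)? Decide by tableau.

Yes

Initial set: {T (q2 or q3); F (not q3 implies (not q3 or q4))}.
F (not q3 implies (not q3 or q4)): α-rule — add T not q3, F (not q3 or q4).
F (not q3 or q4): α-rule — add F not q3, F q4.
× closes — contains both q3 and not q3.
All 1 branch closes.
Every branch closed, so the premises entail the conclusion.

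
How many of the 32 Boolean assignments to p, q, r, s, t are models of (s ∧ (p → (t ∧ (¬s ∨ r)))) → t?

Initial set: {((s ∧ (p → (t ∧ (¬s ∨ r)))) → t)}.
((s ∧ (p → (t ∧ (¬s ∨ r)))) → t): β-rule — branch into ¬(s ∧ (p → (t ∧ (¬s ∨ r))))  //  t.
  branch 1 (add ¬(s ∧ (p → (t ∧ (¬s ∨ r))))):
    ¬(s ∧ (p → (t ∧ (¬s ∨ r)))): β-rule — branch into ¬s  //  ¬(p → (t ∧ (¬s ∨ r))).
      branch 1.1 (add ¬s):
        ○ open, literals {s=0}.
      branch 1.2 (add ¬(p → (t ∧ (¬s ∨ r)))):
        ¬(p → (t ∧ (¬s ∨ r))): α-rule — add p, ¬(t ∧ (¬s ∨ r)).
        ¬(t ∧ (¬s ∨ r)): β-rule — branch into ¬t  //  ¬(¬s ∨ r).
          branch 1.2.1 (add ¬t):
            ○ open, literals {p=1, t=0}.
          branch 1.2.2 (add ¬(¬s ∨ r)):
            ¬(¬s ∨ r): α-rule — add ¬¬s, ¬r.
            ○ open, literals {p=1, r=0, s=1}.
  branch 2 (add t):
    ○ open, literals {t=1}.
0 branches closed, 4 open.
Each open branch fixes some atoms; the unmentioned ones are free. Counting distinct full assignments: branch {s=0} (p, q, r, t) contributes 16 new; branch {p=1, t=0} (q, r, s) contributes 4 new; branch {p=1, r=0, s=1} (q, t) contributes 2 new; branch {t=1} (p, q, r, s) contributes 6 new. Total: 28.

28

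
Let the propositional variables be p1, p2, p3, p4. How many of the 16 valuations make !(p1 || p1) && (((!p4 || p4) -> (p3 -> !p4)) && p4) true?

Initial set: {(!(p1 || p1) && (((!p4 || p4) -> (p3 -> !p4)) && p4))}.
(!(p1 || p1) && (((!p4 || p4) -> (p3 -> !p4)) && p4)): α-rule — add !(p1 || p1), (((!p4 || p4) -> (p3 -> !p4)) && p4).
!(p1 || p1): α-rule — add !p1, !p1.
(((!p4 || p4) -> (p3 -> !p4)) && p4): α-rule — add ((!p4 || p4) -> (p3 -> !p4)), p4.
((!p4 || p4) -> (p3 -> !p4)): β-rule — branch into !(!p4 || p4)  //  (p3 -> !p4).
  branch 1 (add !(!p4 || p4)):
    !(!p4 || p4): α-rule — add !!p4, !p4.
    × closes — contains both p4 and !p4.
  branch 2 (add (p3 -> !p4)):
    (p3 -> !p4): β-rule — branch into !p3  //  !p4.
      branch 2.1 (add !p3):
        ○ open, literals {p1=false, p3=false, p4=true}.
      branch 2.2 (add !p4):
        × closes — contains both p4 and !p4.
2 branches closed, 1 open.
Each open branch fixes some atoms; the unmentioned ones are free. Counting distinct full assignments: branch {p1=false, p3=false, p4=true} (p2) contributes 2 new. Total: 2.

2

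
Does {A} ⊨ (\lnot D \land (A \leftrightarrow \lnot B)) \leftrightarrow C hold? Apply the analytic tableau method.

No

Initial set: {A; \lnot ((\lnot D \land (A \leftrightarrow \lnot B)) \leftrightarrow C)}.
\lnot ((\lnot D \land (A \leftrightarrow \lnot B)) \leftrightarrow C): β-rule — branch into (\lnot D \land (A \leftrightarrow \lnot B)), \lnot C  //  \lnot (\lnot D \land (A \leftrightarrow \lnot B)), C.
  branch 1 (add (\lnot D \land (A \leftrightarrow \lnot B)), \lnot C):
    (\lnot D \land (A \leftrightarrow \lnot B)): α-rule — add \lnot D, (A \leftrightarrow \lnot B).
    (A \leftrightarrow \lnot B): β-rule — branch into A, \lnot B  //  \lnot A, \lnot \lnot B.
      branch 1.1 (add A, \lnot B):
        ○ open, literals {A=T, B=F, C=F, D=F}.
      branch 1.2 (add \lnot A, \lnot \lnot B):
        × closes — contains both A and \lnot A.
  branch 2 (add \lnot (\lnot D \land (A \leftrightarrow \lnot B)), C):
    \lnot (\lnot D \land (A \leftrightarrow \lnot B)): β-rule — branch into \lnot \lnot D  //  \lnot (A \leftrightarrow \lnot B).
      branch 2.1 (add \lnot \lnot D):
        ○ open, literals {A=T, C=T, D=T}.
      branch 2.2 (add \lnot (A \leftrightarrow \lnot B)):
        \lnot (A \leftrightarrow \lnot B): β-rule — branch into A, \lnot \lnot B  //  \lnot A, \lnot B.
          branch 2.2.1 (add A, \lnot \lnot B):
            ○ open, literals {A=T, B=T, C=T}.
          branch 2.2.2 (add \lnot A, \lnot B):
            × closes — contains both A and \lnot A.
2 branches closed, 3 open.
An open branch gives a countermodel: A=T, B=F, C=F, D=F (unmentioned atoms arbitrary); the premises hold there but the conclusion fails.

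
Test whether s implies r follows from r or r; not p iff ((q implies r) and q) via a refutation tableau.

Initial set: {T (r or r); T (not p iff ((q implies r) and q)); F (s implies r)}.
F (s implies r): α-rule — add T s, F r.
T (r or r): β-rule — branch into T r  //  T r.
  branch 1 (add T r):
    × closes — contains both r and not r.
  branch 2 (add T r):
    × closes — contains both r and not r.
All 2 branches close.
Every branch closed, so the premises entail the conclusion.

Yes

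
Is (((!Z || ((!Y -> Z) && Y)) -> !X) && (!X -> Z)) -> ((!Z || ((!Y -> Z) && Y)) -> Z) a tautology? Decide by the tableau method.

Valid

Assume the negation and expand:
Initial set: {!((((!Z || ((!Y -> Z) && Y)) -> !X) && (!X -> Z)) -> ((!Z || ((!Y -> Z) && Y)) -> Z))}.
!((((!Z || ((!Y -> Z) && Y)) -> !X) && (!X -> Z)) -> ((!Z || ((!Y -> Z) && Y)) -> Z)): α-rule — add (((!Z || ((!Y -> Z) && Y)) -> !X) && (!X -> Z)), !((!Z || ((!Y -> Z) && Y)) -> Z).
(((!Z || ((!Y -> Z) && Y)) -> !X) && (!X -> Z)): α-rule — add ((!Z || ((!Y -> Z) && Y)) -> !X), (!X -> Z).
!((!Z || ((!Y -> Z) && Y)) -> Z): α-rule — add (!Z || ((!Y -> Z) && Y)), !Z.
((!Z || ((!Y -> Z) && Y)) -> !X): β-rule — branch into !(!Z || ((!Y -> Z) && Y))  //  !X.
  branch 1 (add !(!Z || ((!Y -> Z) && Y))):
    !(!Z || ((!Y -> Z) && Y)): α-rule — add !!Z, !((!Y -> Z) && Y).
    × closes — contains both Z and !Z.
  branch 2 (add !X):
    (!X -> Z): β-rule — branch into !!X  //  Z.
      branch 2.1 (add !!X):
        × closes — contains both X and !X.
      branch 2.2 (add Z):
        × closes — contains both Z and !Z.
All 3 branches close.
Every branch closed, so the negation is unsatisfiable and the formula is valid.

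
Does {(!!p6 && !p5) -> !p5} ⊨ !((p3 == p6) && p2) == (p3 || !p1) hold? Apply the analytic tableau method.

Initial set: {((!!p6 && !p5) -> !p5); !(!((p3 == p6) && p2) == (p3 || !p1))}.
((!!p6 && !p5) -> !p5): β-rule — branch into !(!!p6 && !p5)  //  !p5.
  branch 1 (add !(!!p6 && !p5)):
    !(!((p3 == p6) && p2) == (p3 || !p1)): β-rule — branch into !((p3 == p6) && p2), !(p3 || !p1)  //  !!((p3 == p6) && p2), (p3 || !p1).
      branch 1.1 (add !((p3 == p6) && p2), !(p3 || !p1)):
        !(p3 || !p1): α-rule — add !p3, !!p1.
        !(!!p6 && !p5): β-rule — branch into !!!p6  //  !!p5.
          branch 1.1.1 (add !!!p6):
            !!!p6: drop double negation, giving !p6.
            !((p3 == p6) && p2): β-rule — branch into !(p3 == p6)  //  !p2.
              branch 1.1.1.1 (add !(p3 == p6)):
                !(p3 == p6): β-rule — branch into p3, !p6  //  !p3, p6.
                  branch 1.1.1.1.1 (add p3, !p6):
                    × closes — contains both p3 and !p3.
                  branch 1.1.1.1.2 (add !p3, p6):
                    × closes — contains both p6 and !p6.
              branch 1.1.1.2 (add !p2):
                ○ open, literals {p1=true, p2=false, p3=false, p6=false}.
          branch 1.1.2 (add !!p5):
            !((p3 == p6) && p2): β-rule — branch into !(p3 == p6)  //  !p2.
              branch 1.1.2.1 (add !(p3 == p6)):
                !(p3 == p6): β-rule — branch into p3, !p6  //  !p3, p6.
                  branch 1.1.2.1.1 (add p3, !p6):
                    × closes — contains both p3 and !p3.
                  branch 1.1.2.1.2 (add !p3, p6):
                    ○ open, literals {p1=true, p3=false, p5=true, p6=true}.
              branch 1.1.2.2 (add !p2):
                ○ open, literals {p1=true, p2=false, p3=false, p5=true}.
      branch 1.2 (add !!((p3 == p6) && p2), (p3 || !p1)):
        !!((p3 == p6) && p2): α-rule — add (p3 == p6), p2.
        !(!!p6 && !p5): β-rule — branch into !!!p6  //  !!p5.
          branch 1.2.1 (add !!!p6):
            !!!p6: drop double negation, giving !p6.
            (p3 || !p1): β-rule — branch into p3  //  !p1.
              branch 1.2.1.1 (add p3):
                (p3 == p6): β-rule — branch into p3, p6  //  !p3, !p6.
                  branch 1.2.1.1.1 (add p3, p6):
                    × closes — contains both p6 and !p6.
                  branch 1.2.1.1.2 (add !p3, !p6):
                    × closes — contains both p3 and !p3.
              branch 1.2.1.2 (add !p1):
                (p3 == p6): β-rule — branch into p3, p6  //  !p3, !p6.
                  branch 1.2.1.2.1 (add p3, p6):
                    × closes — contains both p6 and !p6.
                  branch 1.2.1.2.2 (add !p3, !p6):
                    ○ open, literals {p1=false, p2=true, p3=false, p6=false}.
          branch 1.2.2 (add !!p5):
            (p3 || !p1): β-rule — branch into p3  //  !p1.
              branch 1.2.2.1 (add p3):
                (p3 == p6): β-rule — branch into p3, p6  //  !p3, !p6.
                  branch 1.2.2.1.1 (add p3, p6):
                    ○ open, literals {p2=true, p3=true, p5=true, p6=true}.
                  branch 1.2.2.1.2 (add !p3, !p6):
                    × closes — contains both p3 and !p3.
              branch 1.2.2.2 (add !p1):
                (p3 == p6): β-rule — branch into p3, p6  //  !p3, !p6.
                  branch 1.2.2.2.1 (add p3, p6):
                    ○ open, literals {p1=false, p2=true, p3=true, p5=true, p6=true}.
                  branch 1.2.2.2.2 (add !p3, !p6):
                    ○ open, literals {p1=false, p2=true, p3=false, p5=true, p6=false}.
  branch 2 (add !p5):
    !(!((p3 == p6) && p2) == (p3 || !p1)): β-rule — branch into !((p3 == p6) && p2), !(p3 || !p1)  //  !!((p3 == p6) && p2), (p3 || !p1).
      branch 2.1 (add !((p3 == p6) && p2), !(p3 || !p1)):
        !(p3 || !p1): α-rule — add !p3, !!p1.
        !((p3 == p6) && p2): β-rule — branch into !(p3 == p6)  //  !p2.
          branch 2.1.1 (add !(p3 == p6)):
            !(p3 == p6): β-rule — branch into p3, !p6  //  !p3, p6.
              branch 2.1.1.1 (add p3, !p6):
                × closes — contains both p3 and !p3.
              branch 2.1.1.2 (add !p3, p6):
                ○ open, literals {p1=true, p3=false, p5=false, p6=true}.
          branch 2.1.2 (add !p2):
            ○ open, literals {p1=true, p2=false, p3=false, p5=false}.
      branch 2.2 (add !!((p3 == p6) && p2), (p3 || !p1)):
        !!((p3 == p6) && p2): α-rule — add (p3 == p6), p2.
        (p3 || !p1): β-rule — branch into p3  //  !p1.
          branch 2.2.1 (add p3):
            (p3 == p6): β-rule — branch into p3, p6  //  !p3, !p6.
              branch 2.2.1.1 (add p3, p6):
                ○ open, literals {p2=true, p3=true, p5=false, p6=true}.
              branch 2.2.1.2 (add !p3, !p6):
                × closes — contains both p3 and !p3.
          branch 2.2.2 (add !p1):
            (p3 == p6): β-rule — branch into p3, p6  //  !p3, !p6.
              branch 2.2.2.1 (add p3, p6):
                ○ open, literals {p1=false, p2=true, p3=true, p5=false, p6=true}.
              branch 2.2.2.2 (add !p3, !p6):
                ○ open, literals {p1=false, p2=true, p3=false, p5=false, p6=false}.
9 branches closed, 12 open.
An open branch gives a countermodel: p1=true, p2=false, p3=false, p6=false (unmentioned atoms arbitrary); the premises hold there but the conclusion fails.

No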